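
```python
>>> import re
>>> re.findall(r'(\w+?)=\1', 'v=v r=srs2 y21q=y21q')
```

The backreference `\1` re-matches whatever the first group consumed, character for character.
Scanning left to right: at [0:3] match 'v=v', group 1 = 'v'; at [11:20] match 'y21q=y21q', group 1 = 'y21q'.
With a single group, `findall` returns only what that group captured — 2 items.

['v', 'y21q']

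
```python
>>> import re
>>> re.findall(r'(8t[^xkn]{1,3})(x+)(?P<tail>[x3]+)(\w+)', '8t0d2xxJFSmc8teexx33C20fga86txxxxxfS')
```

4 groups means the one result is a tuple of 4 captured strings — 1 here.

[('8t0d2', 'x', 'x', 'JFSmc8teexx33C20fga86txxxxxfS')]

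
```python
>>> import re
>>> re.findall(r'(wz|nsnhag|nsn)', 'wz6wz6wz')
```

['wz', 'wz', 'wz']

Walking the string: at [0:2] match 'wz', group 1 = 'wz'; at [3:5] match 'wz', group 1 = 'wz'; at [6:8] match 'wz', group 1 = 'wz'.
One capturing group, so `findall` returns just the captured substring from each match — 3 in all.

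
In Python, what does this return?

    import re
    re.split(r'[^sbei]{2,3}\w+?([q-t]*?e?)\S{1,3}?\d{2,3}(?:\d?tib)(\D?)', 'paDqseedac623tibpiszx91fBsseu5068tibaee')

The pattern matches 2 to 3 of any character except [sbei], then one or more of a word character (lazy); then zero or more of a character in [q-t] (lazy), then optionally the literal 'e' (captured); then 1 to 3 of a non-whitespace character (lazy), then 2 to 3 of a digit; then optionally a digit, then the literal 'tib' (non-capturing group); then optionally a non-digit (captured).
With the lazy modifier that quantifier settles for the fewest repetitions that let the rest of the pattern succeed (the atoms after it are unaffected and can still be greedy).
Matches to split on: at [0:17] → 'paDqseedac623tibp'; at [19:37] → 'zx91fBsseu5068tiba'.
Because the pattern has a capturing group, `split` also inserts each captured text between the pieces.

['', 'e', 'p', 'is', 's', 'a', 'ee']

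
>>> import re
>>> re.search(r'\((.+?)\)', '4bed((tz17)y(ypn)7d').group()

A `+?`/`*?`/`{m,n}?` starts at its minimum and grows only as far as needed for what follows to match.
The match spans [4:11] → '((tz17)'.

'((tz17)'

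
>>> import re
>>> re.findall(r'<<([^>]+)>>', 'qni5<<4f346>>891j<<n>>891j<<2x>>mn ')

['4f346', 'n', '2x']

Scanning left to right: at [4:13] match '<<4f346>>', group 1 = '4f346'; at [17:22] match '<<n>>', group 1 = 'n'; at [26:32] match '<<2x>>', group 1 = '2x'.
Because there's exactly one group, `findall` drops the full match and keeps group 1 from each hit.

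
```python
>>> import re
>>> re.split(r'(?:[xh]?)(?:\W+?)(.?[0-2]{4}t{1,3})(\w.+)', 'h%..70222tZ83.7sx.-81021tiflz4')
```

['', '70222t', 'Z83.7sx.-81021tiflz4', '']

The pattern matches optionally one of [xh] (non-capturing group); then one or more of a non-word character (lazy) (non-capturing group); then optionally any character, then exactly 4 of a character in [0-2], then 1 to 3 of the literal 't' (captured); then a word character, then one or more of any character (captured).
The group in the pattern means `split` returns the separators' captures alongside the pieces.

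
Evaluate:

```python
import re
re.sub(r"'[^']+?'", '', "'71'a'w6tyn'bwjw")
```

`sub` substitutes '' at each match site.

'abwjw'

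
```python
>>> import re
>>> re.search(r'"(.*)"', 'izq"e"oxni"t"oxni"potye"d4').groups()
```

('e"oxni"t"oxni"potye',)

The match spans [3:24] → '"e"oxni"t"oxni"potye"'.
Captured: group 1 = 'e"oxni"t"oxni"potye'.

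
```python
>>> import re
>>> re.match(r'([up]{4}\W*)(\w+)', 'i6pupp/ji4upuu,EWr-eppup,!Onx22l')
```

None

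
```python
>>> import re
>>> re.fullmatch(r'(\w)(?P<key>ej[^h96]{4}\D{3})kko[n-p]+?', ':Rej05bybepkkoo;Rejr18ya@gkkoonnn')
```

`fullmatch` succeeds only if the pattern covers the string from start to end.
Here the pattern can't cover the whole string, so the call returns None.

None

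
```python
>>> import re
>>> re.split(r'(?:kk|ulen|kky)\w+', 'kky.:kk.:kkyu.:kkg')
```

Splitting on the pattern gives 4 pieces.

['', '.:kk.:', '.:', '']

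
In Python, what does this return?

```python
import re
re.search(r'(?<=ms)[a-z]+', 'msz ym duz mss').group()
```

'z'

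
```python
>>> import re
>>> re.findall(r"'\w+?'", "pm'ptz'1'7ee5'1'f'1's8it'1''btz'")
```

`findall` yields the raw match text (5 of them) because the pattern has no groups.

["'ptz'", "'7ee5'", "'f'", "'s8it'", "'btz'"]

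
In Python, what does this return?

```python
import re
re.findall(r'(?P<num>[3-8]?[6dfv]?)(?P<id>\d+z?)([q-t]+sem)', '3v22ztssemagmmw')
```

With 3 capturing groups, `findall` returns a 3-tuple per match.

[('3v', '22z', 'tssem')]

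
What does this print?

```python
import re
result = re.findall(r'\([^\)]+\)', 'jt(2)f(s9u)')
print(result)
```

['(2)', '(s9u)']

Matches: at [2:5] → '(2)'; at [6:11] → '(s9u)'.
With no groups in the pattern, `findall` gives back each whole match — 2 here.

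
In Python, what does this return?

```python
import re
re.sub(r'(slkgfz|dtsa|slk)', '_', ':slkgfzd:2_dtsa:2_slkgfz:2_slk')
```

':_d:2__:2__:2__'

Alternation tries branches left to right and keeps the first one that lets the overall match succeed at that position.
Each match is replaced by '_'.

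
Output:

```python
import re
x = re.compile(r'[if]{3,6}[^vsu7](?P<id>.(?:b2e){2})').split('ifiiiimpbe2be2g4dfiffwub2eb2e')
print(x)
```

['ifiiiimpbe2be2g4d', 'ub2eb2e', '']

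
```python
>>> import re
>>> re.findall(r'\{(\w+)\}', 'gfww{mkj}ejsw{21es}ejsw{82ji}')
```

Matches: at [4:9] match '{mkj}', group 1 = 'mkj'; at [13:19] match '{21es}', group 1 = '21es'; at [23:29] match '{82ji}', group 1 = '82ji'.
`findall` collects group 1 from each match (3 total).

['mkj', '21es', '82ji']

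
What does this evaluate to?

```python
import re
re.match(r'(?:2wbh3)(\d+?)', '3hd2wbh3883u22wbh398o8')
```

None

The pattern matches the literal '2wb', then the literal 'h3' (non-capturing group); then one or more of a digit (lazy) (captured).
`match` is anchored at position 0; if the pattern doesn't fit there, it returns None.
Here the pattern fails at index 0, so the call returns None.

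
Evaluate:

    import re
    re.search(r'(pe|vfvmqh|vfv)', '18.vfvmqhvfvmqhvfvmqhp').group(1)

The match spans [3:9] → 'vfvmqh'.
Captured: group 1 = 'vfvmqh'.

'vfvmqh'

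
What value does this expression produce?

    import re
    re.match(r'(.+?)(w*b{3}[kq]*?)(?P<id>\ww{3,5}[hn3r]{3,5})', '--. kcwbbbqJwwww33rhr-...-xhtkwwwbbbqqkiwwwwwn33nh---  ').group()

'--. kcwbbbqJwwww33rhr'

The pattern matches one or more of any character (lazy) (captured); then zero or more of the literal 'w', then exactly 3 of a literal 'b', then zero or more of one of [kq] (lazy) (captured); then a word character, then 3 to 5 of a literal 'w', then 3 to 5 of one of [hn3r] (captured as 'id').
`re.match` won't scan ahead — the pattern has to work from the very first character.
The match spans [0:21] → '--. kcwbbbqJwwww33rhr'.
Captured: group 1 = '--. kc', group 2 = 'wbbbq', group 3 = 'Jwwww33rhr'.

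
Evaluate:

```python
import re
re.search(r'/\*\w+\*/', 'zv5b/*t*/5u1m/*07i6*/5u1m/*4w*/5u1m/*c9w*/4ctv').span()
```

Unlike `match`, `search` isn't anchored — it looks for the pattern anywhere in the string.
The match spans [4:9] → '/*t*/'.

(4, 9)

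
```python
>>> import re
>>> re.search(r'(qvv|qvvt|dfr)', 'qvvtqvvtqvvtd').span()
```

(0, 3)

The regex engine tests alternatives in the order written; an earlier branch that matches wins even if a later one would match more.
The match spans [0:3] → 'qvv'.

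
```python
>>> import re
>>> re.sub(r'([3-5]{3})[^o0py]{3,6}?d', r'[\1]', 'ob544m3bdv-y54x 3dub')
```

'ob[544]v-y54x 3dub'

This matches exactly 3 of a character in [3-5] (captured); then 3 to 6 of any character except [o0py] (lazy), then a literal 'd'.
Matches: at [2:9] → '544m3bd'.
Each match is replaced using the text its own group 1 captured.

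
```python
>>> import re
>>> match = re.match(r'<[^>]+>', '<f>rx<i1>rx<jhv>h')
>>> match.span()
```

(0, 3)

With `match`, the pattern is implicitly anchored at the beginning.
The match spans [0:3] → '<f>'.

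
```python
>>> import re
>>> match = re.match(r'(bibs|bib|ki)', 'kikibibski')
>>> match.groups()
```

With `match`, the pattern is implicitly anchored at the beginning.
The match spans [0:2] → 'ki'.
Captured: group 1 = 'ki'.

('ki',)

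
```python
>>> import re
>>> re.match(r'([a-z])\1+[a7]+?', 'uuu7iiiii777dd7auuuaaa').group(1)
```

`\1` is not a pattern — it's the concrete string captured by group 1, re-applied verbatim.
`match` is anchored at position 0; if the pattern doesn't fit there, it returns None.
The match spans [0:4] → 'uuu7'.
Captured: group 1 = 'u'.

'u'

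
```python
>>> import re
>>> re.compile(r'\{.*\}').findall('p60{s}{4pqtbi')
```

Matches: at [3:6] → '{s}'.
With no groups in the pattern, `findall` gives back each whole match — 1 here.

['{s}']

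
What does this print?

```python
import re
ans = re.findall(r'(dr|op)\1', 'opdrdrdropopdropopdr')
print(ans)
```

`\1` is not a pattern — it's the concrete string captured by group 1, re-applied verbatim.
One capturing group, so `findall` returns just the captured substring from each match — 3 in all.

['dr', 'op', 'op']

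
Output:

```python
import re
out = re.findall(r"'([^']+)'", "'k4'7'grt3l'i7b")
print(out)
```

Matches: at [0:4] match "'k4'", group 1 = 'k4'; at [5:12] match "'grt3l'", group 1 = 'grt3l'.
`findall` collects group 1 from each match (2 total).

['k4', 'grt3l']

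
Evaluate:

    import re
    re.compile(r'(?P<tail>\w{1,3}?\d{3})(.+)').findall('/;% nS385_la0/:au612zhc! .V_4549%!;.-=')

Pattern: 1 to 3 of a word character (lazy), then exactly 3 of a digit (captured as 'tail'); then one or more of any character (captured).
Walking the string: at [4:38] match 'nS385_la0/:au612zhc! .V_4549%!;.-=', groups = ('nS385', '_la0/:au612zhc! .V_4549%!;.-=').
Multiple groups make `findall` return tuples — one 2-tuple for the one match.

[('nS385', '_la0/:au612zhc! .V_4549%!;.-=')]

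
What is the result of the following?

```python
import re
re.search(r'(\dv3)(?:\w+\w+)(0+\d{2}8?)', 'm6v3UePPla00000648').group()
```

'6v3UePPla00000648'

The match spans [1:18] → '6v3UePPla00000648'.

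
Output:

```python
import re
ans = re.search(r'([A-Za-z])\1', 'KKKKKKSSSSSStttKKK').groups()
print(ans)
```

The match spans [0:2] → 'KK'.
Captured: group 1 = 'K'.

('K',)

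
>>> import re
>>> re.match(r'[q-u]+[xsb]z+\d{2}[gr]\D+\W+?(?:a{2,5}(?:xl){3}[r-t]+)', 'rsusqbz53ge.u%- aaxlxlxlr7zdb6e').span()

With `match`, the pattern is implicitly anchored at the beginning.
The match spans [0:25] → 'rsusqbz53ge.u%- aaxlxlxlr'.

(0, 25)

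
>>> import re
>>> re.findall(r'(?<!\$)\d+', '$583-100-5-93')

['83', '100', '5', '93']

A negative assertion filters positions out without eating any characters.
With no groups in the pattern, `findall` gives back each whole match — 4 here.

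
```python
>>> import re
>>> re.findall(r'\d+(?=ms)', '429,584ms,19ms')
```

Lookahead/lookbehind check context without consuming it, so the matched span excludes the asserted characters.
Matches: at [4:7] → '584'; at [10:12] → '19'.
No capturing groups, so `findall` returns the 2 full match strings.

['584', '19']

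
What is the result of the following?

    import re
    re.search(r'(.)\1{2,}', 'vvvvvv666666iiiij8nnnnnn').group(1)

`\1` has to match the exact text group 1 already captured.
Unlike `match`, `search` isn't anchored — it looks for the pattern anywhere in the string.
The match spans [0:6] → 'vvvvvv'.
Captured: group 1 = 'v'.

'v'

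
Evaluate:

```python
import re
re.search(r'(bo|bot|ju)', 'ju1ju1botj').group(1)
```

'ju'

The match spans [0:2] → 'ju'.
Captured: group 1 = 'ju'.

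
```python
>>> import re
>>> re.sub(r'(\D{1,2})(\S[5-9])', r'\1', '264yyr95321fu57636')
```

'264yy5321fu636'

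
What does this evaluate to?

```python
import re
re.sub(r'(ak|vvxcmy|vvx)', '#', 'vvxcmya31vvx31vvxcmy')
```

'#a31#31#'

Branches in `(...|...)` are attempted left-to-right; the first branch that allows the whole pattern to succeed is taken.
Matches: at [0:6] → 'vvxcmy'; at [9:12] → 'vvx'; at [14:20] → 'vvxcmy'.
Every occurrence is swapped for '#'.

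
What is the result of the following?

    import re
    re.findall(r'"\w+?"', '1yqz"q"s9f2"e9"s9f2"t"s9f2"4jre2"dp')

['"q"', '"e9"', '"t"', '"4jre2"']

Walking the string: at [4:7] → '"q"'; at [11:15] → '"e9"'; at [19:22] → '"t"'; at [26:33] → '"4jre2"'.
`findall` yields the raw match text (4 of them) because the pattern has no groups.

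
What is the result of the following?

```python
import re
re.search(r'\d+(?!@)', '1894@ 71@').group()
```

'189'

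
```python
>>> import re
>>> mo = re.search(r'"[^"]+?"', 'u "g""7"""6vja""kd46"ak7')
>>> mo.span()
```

`re.search` scans for the first position where the pattern succeeds.
The match spans [2:5] → '"g"'.

(2, 5)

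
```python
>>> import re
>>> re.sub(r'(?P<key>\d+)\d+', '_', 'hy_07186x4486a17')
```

Each match is replaced by '_'.

'hy__x_a_'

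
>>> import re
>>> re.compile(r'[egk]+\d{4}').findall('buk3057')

['k3057']

With no groups in the pattern, `findall` gives back each whole match — 1 here.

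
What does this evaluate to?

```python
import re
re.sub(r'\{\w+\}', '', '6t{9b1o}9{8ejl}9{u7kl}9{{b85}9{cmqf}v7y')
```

'6t999{9v7y'

Each match is replaced by ''.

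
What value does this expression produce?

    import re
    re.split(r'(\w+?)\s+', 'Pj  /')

['', 'Pj', '/']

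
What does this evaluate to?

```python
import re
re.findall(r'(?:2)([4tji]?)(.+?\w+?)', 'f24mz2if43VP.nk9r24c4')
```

The pattern matches a literal '2' (non-capturing group); then optionally one of [4tji] (captured); then one or more of any character (lazy), then one or more of a word character (lazy) (captured).
With the lazy modifier that quantifier settles for the fewest repetitions that let the rest of the pattern succeed (the atoms after it are unaffected and can still be greedy).
Scanning left to right: at [1:5] match '24mz', groups = ('4', 'mz'); at [5:9] match '2if4', groups = ('i', 'f4'); at [17:21] match '24c4', groups = ('4', 'c4').
Multiple groups make `findall` return tuples — one 2-tuple for each match.

[('4', 'mz'), ('i', 'f4'), ('4', 'c4')]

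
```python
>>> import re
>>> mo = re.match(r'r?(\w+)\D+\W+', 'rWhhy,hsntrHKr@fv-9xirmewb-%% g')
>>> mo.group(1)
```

'Whhy'

This matches optionally a literal 'r'; then one or more of a word character (captured); then one or more of a non-digit, then one or more of a non-word character.
With `match`, the pattern is implicitly anchored at the beginning.
The match spans [0:18] → 'rWhhy,hsntrHKr@fv-'.
Captured: group 1 = 'Whhy'.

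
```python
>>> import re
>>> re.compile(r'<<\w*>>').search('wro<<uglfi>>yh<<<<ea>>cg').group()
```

'<<uglfi>>'

The match spans [3:12] → '<<uglfi>>'.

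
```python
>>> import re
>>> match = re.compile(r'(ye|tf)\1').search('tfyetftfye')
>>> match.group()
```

`\1` is not a pattern — it's the concrete string captured by group 1, re-applied verbatim.
`search` walks the string left to right and returns the first match it finds.
The match spans [4:8] → 'tftf'.
Captured: group 1 = 'tf'.

'tftf'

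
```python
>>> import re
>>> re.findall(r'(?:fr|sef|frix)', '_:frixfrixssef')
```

The regex engine tests alternatives in the order written; an earlier branch that matches wins even if a later one would match more.
Scanning left to right: at [2:4] → 'fr'; at [6:8] → 'fr'; at [11:14] → 'sef'.
With no groups in the pattern, `findall` gives back each whole match — 3 here.

['fr', 'fr', 'sef']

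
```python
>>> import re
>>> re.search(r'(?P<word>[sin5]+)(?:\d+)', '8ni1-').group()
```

This matches one or more of one of [sin5] (captured as 'word'); then one or more of a digit (non-capturing group).
`re.search` scans for the first position where the pattern succeeds.
The match spans [1:4] → 'ni1'.
Captured: group 1 = 'ni'.

'ni1'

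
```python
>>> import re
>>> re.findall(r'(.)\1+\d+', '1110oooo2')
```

['1', 'o']

`\1` has to match the exact text group 1 already captured.
Scanning left to right: at [0:4] match '1110', group 1 = '1'; at [4:9] match 'oooo2', group 1 = 'o'.
Because there's exactly one group, `findall` drops the full match and keeps group 1 from each hit.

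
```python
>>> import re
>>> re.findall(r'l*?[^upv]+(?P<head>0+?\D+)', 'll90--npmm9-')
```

Pattern: zero or more of the literal 'l' (lazy), then one or more of any character except [upv]; then one or more of the literal '0' (lazy), then one or more of a non-digit (captured as 'head').
Because there's exactly one group, `findall` drops the full match and keeps group 1 from the one hit.

['0--npmm']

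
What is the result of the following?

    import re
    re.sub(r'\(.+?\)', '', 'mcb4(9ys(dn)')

Matches: at [4:12] → '(9ys(dn)'.
Each match is replaced by ''.

'mcb4'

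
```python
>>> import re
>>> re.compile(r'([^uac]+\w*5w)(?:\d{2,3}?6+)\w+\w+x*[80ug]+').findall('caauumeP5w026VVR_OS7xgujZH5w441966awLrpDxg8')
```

The pattern matches one or more of any character except [uac], then zero or more of a word character, then the literal '5w' (captured); then 2 to 3 of a digit (lazy), then one or more of a literal '6' (non-capturing group); then one or more of a word character; then one or more of a word character, then zero or more of a literal 'x', then one or more of one of [80ug].
Walking the string: at [5:43] match 'meP5w026VVR_OS7xgujZH5w441966awLrpDxg8', group 1 = 'meP5w'.
Because there's exactly one group, `findall` drops the full match and keeps group 1 from the one hit.

['meP5w']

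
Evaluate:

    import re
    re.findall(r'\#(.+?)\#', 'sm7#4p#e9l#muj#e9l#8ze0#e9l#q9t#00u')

['4p', 'muj', '8ze0', 'q9t']

Walking the string: at [3:7] match '#4p#', group 1 = '4p'; at [10:15] match '#muj#', group 1 = 'muj'; at [18:24] match '#8ze0#', group 1 = '8ze0'; at [27:32] match '#q9t#', group 1 = 'q9t'.
With a single group, `findall` returns only what that group captured — 4 items.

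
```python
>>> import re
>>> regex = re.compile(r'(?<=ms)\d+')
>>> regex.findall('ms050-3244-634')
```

['050']

The positive lookaround only admits positions where the adjacent text matches; those characters stay outside the span.
Since nothing is captured, `findall` lists the 1 matched substring directly.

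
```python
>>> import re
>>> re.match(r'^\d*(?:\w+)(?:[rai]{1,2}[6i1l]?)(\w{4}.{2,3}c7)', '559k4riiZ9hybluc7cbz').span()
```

(0, 17)

Pattern: anchored at the start of the string; then zero or more of a digit; then one or more of a word character (non-capturing group); then 1 to 2 of one of [rai], then optionally one of [6i1l] (non-capturing group); then exactly 4 of a word character, then 2 to 3 of any character, then the literal 'c7' (captured).
`re.match` won't scan ahead — the pattern has to work from the very first character.
The match spans [0:17] → '559k4riiZ9hybluc7'.
Captured: group 1 = 'Z9hybluc7'.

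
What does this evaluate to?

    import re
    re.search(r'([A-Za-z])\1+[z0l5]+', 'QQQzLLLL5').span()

(0, 4)

`\1` is not a pattern — it's the concrete string captured by group 1, re-applied verbatim.
`re.search` scans for the first position where the pattern succeeds.
The match spans [0:4] → 'QQQz'.
Captured: group 1 = 'Q'.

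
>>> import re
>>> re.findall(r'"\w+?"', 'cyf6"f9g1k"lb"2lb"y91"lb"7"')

['"f9g1k"', '"2lb"', '"lb"']

Matches: at [4:11] → '"f9g1k"'; at [13:18] → '"2lb"'; at [21:25] → '"lb"'.
With no groups in the pattern, `findall` gives back each whole match — 3 here.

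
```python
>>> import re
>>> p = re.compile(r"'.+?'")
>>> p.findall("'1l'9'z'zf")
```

Matches: at [0:4] → "'1l'"; at [5:8] → "'z'".
No capturing groups, so `findall` returns the 2 full match strings.

["'1l'", "'z'"]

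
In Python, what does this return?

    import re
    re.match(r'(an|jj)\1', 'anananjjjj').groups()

('an',)

`\1` is not a pattern — it's the concrete string captured by group 1, re-applied verbatim.
`re.match` won't scan ahead — the pattern has to work from the very first character.
The match spans [0:4] → 'anan'.
Captured: group 1 = 'an'.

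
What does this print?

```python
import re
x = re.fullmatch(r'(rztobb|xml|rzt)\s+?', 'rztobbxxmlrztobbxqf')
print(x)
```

None

`fullmatch` succeeds only if the pattern covers the string from start to end.
Here the string isn't matched end-to-end, so the call returns None.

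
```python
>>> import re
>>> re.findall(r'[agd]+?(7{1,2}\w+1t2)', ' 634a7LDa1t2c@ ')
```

['7LDa1t2']

The pattern matches one or more of one of [agd] (lazy); then 1 to 2 of a literal '7', then one or more of a word character, then the literal '1t2' (captured).
Walking the string: at [4:12] match 'a7LDa1t2', group 1 = '7LDa1t2'.
Because there's exactly one group, `findall` drops the full match and keeps group 1 from the one hit.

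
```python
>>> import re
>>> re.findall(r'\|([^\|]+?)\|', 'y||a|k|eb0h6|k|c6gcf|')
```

`findall` collects group 1 from each match (3 total).

['a', 'eb0h6', 'c6gcf']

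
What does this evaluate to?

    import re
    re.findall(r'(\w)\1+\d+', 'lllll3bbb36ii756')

After group 1 captures some text, `\1` only succeeds where that same text appears again.
Scanning left to right: at [0:6] match 'lllll3', group 1 = 'l'; at [6:11] match 'bbb36', group 1 = 'b'; at [11:16] match 'ii756', group 1 = 'i'.
`findall` collects group 1 from each match (3 total).

['l', 'b', 'i']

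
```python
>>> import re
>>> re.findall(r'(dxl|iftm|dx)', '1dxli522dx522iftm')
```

The regex engine tests alternatives in the order written; an earlier branch that matches wins even if a later one would match more.
Scanning left to right: at [1:4] match 'dxl', group 1 = 'dxl'; at [8:10] match 'dx', group 1 = 'dx'; at [13:17] match 'iftm', group 1 = 'iftm'.
Because there's exactly one group, `findall` drops the full match and keeps group 1 from each hit.

['dxl', 'dx', 'iftm']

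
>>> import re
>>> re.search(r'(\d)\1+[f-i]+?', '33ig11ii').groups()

The backreference `\1` re-matches whatever the first group consumed, character for character.
`re.search` scans for the first position where the pattern succeeds.
The match spans [0:3] → '33i'.
Captured: group 1 = '3'.

('3',)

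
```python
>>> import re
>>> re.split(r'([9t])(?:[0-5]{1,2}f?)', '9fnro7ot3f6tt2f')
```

['9fnro7o', 't', '6t', 't', '']

The pattern matches one of [9t] (captured); then 1 to 2 of a character in [0-5], then optionally the literal 'f' (non-capturing group).
Because the pattern has a capturing group, `split` also inserts each captured text between the pieces.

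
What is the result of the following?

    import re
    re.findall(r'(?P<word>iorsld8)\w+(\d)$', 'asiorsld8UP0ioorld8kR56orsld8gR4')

[('iorsld8', '4')]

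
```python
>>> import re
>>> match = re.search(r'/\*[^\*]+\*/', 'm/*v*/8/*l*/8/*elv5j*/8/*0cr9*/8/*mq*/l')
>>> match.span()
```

(1, 6)

`re.search` scans for the first position where the pattern succeeds.
The match spans [1:6] → '/*v*/'.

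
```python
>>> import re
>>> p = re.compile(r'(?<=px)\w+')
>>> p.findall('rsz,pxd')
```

['d']

Lookahead/lookbehind check context without consuming it, so the matched span excludes the asserted characters.
No capturing groups, so `findall` returns the 1 full match string.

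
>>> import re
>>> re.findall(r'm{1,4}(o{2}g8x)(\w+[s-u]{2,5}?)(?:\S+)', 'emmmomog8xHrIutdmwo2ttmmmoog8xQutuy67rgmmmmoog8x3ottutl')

[('oog8x', 'Qutuy67rgmmmmoog8x3ottut')]

The pattern matches 1 to 4 of a literal 'm'; then exactly 2 of the literal 'o', then the literal 'g8x' (captured); then one or more of a word character, then 2 to 5 of a character in [s-u] (lazy) (captured); then one or more of a non-whitespace character (non-capturing group).
Multiple groups make `findall` return tuples — one 2-tuple for the one match.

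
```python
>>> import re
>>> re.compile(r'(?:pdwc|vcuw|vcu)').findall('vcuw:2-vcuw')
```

The regex engine tests alternatives in the order written; an earlier branch that matches wins even if a later one would match more.
Matches: at [0:4] → 'vcuw'; at [7:11] → 'vcuw'.
Since nothing is captured, `findall` lists the 2 matched substrings directly.

['vcuw', 'vcuw']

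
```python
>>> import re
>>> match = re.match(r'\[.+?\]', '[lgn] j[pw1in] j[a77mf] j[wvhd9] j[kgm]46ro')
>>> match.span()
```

(0, 5)

The `?` after the quantifier makes it lazy — it takes as little as possible before letting the rest of the pattern try.
`re.match` only tries the pattern at the start of the string.
The match spans [0:5] → '[lgn]'.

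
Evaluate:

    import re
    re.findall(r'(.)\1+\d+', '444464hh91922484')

['4', 'h']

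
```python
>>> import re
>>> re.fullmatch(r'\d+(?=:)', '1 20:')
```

None

`re.fullmatch` is like wrapping the pattern in `^…$` (in single-line mode).
Here there's no way to consume every character, so the call returns None.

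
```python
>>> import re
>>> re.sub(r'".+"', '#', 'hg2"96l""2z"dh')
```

Matches: at [3:12] → '"96l""2z"'.
Every occurrence is swapped for '#'.

'hg2#dh'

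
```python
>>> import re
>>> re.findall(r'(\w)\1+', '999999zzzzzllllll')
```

`\1` has to match the exact text group 1 already captured.
`findall` collects group 1 from each match (3 total).

['9', 'z', 'l']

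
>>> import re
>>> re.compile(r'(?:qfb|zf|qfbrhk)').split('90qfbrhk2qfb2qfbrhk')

['90', 'rhk2', '2', 'rhk']

Branches in `(...|...)` are attempted left-to-right; the first branch that allows the whole pattern to succeed is taken.
Each match becomes a cut point; 4 segments remain.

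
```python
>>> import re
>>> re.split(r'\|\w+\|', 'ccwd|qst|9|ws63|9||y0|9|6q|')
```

Matches to split on: at [4:9] → '|qst|'; at [10:16] → '|ws63|'; at [18:22] → '|y0|'; at [23:27] → '|6q|'.
Each match becomes a cut point; 5 segments remain.

['ccwd', '9', '9|', '9', '']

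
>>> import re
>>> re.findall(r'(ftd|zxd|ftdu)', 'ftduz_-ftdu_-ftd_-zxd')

Alternation tries branches left to right and keeps the first one that lets the overall match succeed at that position.
With a single group, `findall` returns only what that group captured — 4 items.

['ftd', 'ftd', 'ftd', 'zxd']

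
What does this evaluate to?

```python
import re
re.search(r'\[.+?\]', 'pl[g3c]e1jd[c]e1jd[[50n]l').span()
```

(2, 7)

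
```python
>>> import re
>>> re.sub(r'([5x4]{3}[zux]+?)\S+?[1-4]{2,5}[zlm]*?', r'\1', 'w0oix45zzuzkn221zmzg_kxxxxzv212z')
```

'w0oix45zzmzg_kxxxxz'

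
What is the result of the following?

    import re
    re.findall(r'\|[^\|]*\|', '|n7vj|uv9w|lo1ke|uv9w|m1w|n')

['|n7vj|', '|lo1ke|', '|m1w|']

Scanning left to right: at [0:6] → '|n7vj|'; at [10:17] → '|lo1ke|'; at [21:26] → '|m1w|'.
`findall` yields the raw match text (3 of them) because the pattern has no groups.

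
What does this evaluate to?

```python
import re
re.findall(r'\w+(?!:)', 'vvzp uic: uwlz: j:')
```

The negative lookaround is zero-width — it rules out positions where the adjacent text would match, without consuming anything.
No capturing groups, so `findall` returns the 3 full match strings.

['vvzp', 'ui', 'uwl']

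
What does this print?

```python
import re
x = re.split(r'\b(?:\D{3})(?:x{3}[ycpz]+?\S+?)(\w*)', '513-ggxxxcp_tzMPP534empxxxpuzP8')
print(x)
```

Pattern: a word boundary (`\b`, zero-width); then exactly 3 of a non-digit (non-capturing group); then exactly 3 of a literal 'x', then one or more of one of [ycpz] (lazy), then one or more of a non-whitespace character (lazy) (non-capturing group); then zero or more of a word character (captured).
Matches to split on: at [3:31] → '-ggxxxcp_tzMPP534empxxxpuzP8'.
With a capturing group present, the delimiter's captured portion is kept in the result list.

['513', '_tzMPP534empxxxpuzP8', '']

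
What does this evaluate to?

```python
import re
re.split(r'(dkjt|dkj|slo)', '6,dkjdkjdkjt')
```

['6,', 'dkj', '', 'dkj', '', 'dkjt', '']

`|` is ordered: at each position the engine commits to the first alternative that works.
Matches to split on: at [2:5] → 'dkj'; at [5:8] → 'dkj'; at [8:12] → 'dkjt'.
`re.split` interleaves the captured-group text with the surrounding fragments.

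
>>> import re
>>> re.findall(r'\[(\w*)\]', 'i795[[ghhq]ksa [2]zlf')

['ghhq', '2']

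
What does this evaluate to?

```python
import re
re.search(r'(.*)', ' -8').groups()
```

The match spans [0:3] → ' -8'.
Captured: group 1 = ' -8'.

(' -8',)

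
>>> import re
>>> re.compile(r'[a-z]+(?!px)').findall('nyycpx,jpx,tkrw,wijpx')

A negative assertion filters positions out without eating any characters.
Since nothing is captured, `findall` lists the 4 matched substrings directly.

['nyycpx', 'jpx', 'tkrw', 'wijpx']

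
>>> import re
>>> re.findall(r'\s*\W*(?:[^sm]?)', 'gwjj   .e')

['g', 'w', 'j', 'j', '   .e', '']

Pattern: zero or more of whitespace, then zero or more of a non-word character; then optionally any character except [sm] (non-capturing group).
Since nothing is captured, `findall` lists the 6 matched substrings directly.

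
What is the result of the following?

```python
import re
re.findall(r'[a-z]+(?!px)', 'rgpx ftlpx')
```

['rgpx', 'ftlpx']

A negative assertion filters positions out without eating any characters.
Scanning left to right: at [0:4] → 'rgpx'; at [5:10] → 'ftlpx'.
Since nothing is captured, `findall` lists the 2 matched substrings directly.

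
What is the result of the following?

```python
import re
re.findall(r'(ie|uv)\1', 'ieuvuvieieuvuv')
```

A backreference is literal: `\1` must see the identical characters the first group matched.
Walking the string: at [2:6] match 'uvuv', group 1 = 'uv'; at [6:10] match 'ieie', group 1 = 'ie'; at [10:14] match 'uvuv', group 1 = 'uv'.
`findall` collects group 1 from each match (3 total).

['uv', 'ie', 'uv']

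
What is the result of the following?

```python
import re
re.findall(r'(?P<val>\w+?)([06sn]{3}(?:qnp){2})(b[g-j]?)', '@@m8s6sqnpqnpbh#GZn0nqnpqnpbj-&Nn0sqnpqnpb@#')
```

[('m8', 's6sqnpqnp', 'bh'), ('GZ', 'n0nqnpqnp', 'bj'), ('N', 'n0sqnpqnp', 'b')]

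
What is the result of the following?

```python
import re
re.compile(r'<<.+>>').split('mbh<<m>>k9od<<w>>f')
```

['mbh', 'f']

Matches to split on: at [3:17] → '<<m>>k9od<<w>>'.
Each match becomes a cut point; 2 segments remain.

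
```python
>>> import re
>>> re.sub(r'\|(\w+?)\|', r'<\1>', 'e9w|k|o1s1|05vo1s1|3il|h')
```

'e9w<k>o1s1<05vo1s1>3il|h'

`\1` in the replacement pulls in group 1's text for each match.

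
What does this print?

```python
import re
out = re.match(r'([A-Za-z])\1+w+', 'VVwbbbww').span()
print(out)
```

`re.match` only tries the pattern at the start of the string.
The match spans [0:3] → 'VVw'.

(0, 3)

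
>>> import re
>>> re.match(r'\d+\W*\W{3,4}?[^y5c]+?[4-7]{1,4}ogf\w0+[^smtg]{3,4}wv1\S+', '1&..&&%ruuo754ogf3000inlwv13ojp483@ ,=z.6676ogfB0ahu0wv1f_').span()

(0, 35)

The pattern matches one or more of a digit, then zero or more of a non-word character; then 3 to 4 of a non-word character (lazy), then one or more of any character except [y5c] (lazy), then 1 to 4 of a character in [4-7]; then the literal 'ogf', then a word character; then one or more of a literal '0', then 3 to 4 of any character except [smtg]; then the literal 'wv1', then one or more of a non-whitespace character.
With `match`, the pattern is implicitly anchored at the beginning.
The match spans [0:35] → '1&..&&%ruuo754ogf3000inlwv13ojp483@'.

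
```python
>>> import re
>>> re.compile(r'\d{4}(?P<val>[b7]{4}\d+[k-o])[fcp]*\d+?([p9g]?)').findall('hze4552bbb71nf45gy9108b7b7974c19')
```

Because the quantifier is non-greedy, it stops expanding at the earliest point where the rest of the pattern can succeed.
`findall` packs the 2 group values into a tuple for every match.

[('bbb71n', '')]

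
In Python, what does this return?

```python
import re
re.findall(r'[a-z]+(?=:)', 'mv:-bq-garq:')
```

Lookahead/lookbehind check context without consuming it, so the matched span excludes the asserted characters.
Walking the string: at [0:2] → 'mv'; at [7:11] → 'garq'.
With no groups in the pattern, `findall` gives back each whole match — 2 here.

['mv', 'garq']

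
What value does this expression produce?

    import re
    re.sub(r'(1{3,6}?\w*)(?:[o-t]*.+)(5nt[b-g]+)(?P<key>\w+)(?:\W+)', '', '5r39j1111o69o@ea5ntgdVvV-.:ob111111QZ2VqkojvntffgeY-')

This matches 3 to 6 of a literal '1' (lazy), then zero or more of a word character (captured); then zero or more of a character in [o-t], then one or more of any character (non-capturing group); then the literal '5nt', then one or more of a character in [b-g] (captured); then one or more of a word character (captured as 'key'); then one or more of a non-word character (non-capturing group).
Every occurrence is swapped for ''.

'5r39job111111QZ2VqkojvntffgeY-'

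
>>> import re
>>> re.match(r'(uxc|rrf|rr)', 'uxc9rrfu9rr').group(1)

'uxc'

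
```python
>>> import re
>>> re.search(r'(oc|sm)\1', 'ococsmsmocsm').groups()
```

('oc',)

The match spans [0:4] → 'ococ'.
Captured: group 1 = 'oc'.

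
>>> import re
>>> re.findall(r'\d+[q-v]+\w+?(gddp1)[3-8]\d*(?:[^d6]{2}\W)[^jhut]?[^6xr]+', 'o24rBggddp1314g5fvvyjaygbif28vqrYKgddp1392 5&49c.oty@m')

['gddp1']

This matches one or more of a digit, then one or more of a character in [q-v], then one or more of a word character (lazy); then the literal 'gd', then the literal 'dp1' (captured); then a character in [3-8], then zero or more of a digit; then exactly 2 of any character except [d6], then a non-word character (non-capturing group); then optionally any character except [jhut], then one or more of any character except [6xr].
Matches: at [1:54] match '24rBggddp1314g5fvvyjaygbif28vqrYKgddp1392 5&49c.oty@m', group 1 = 'gddp1'.
One capturing group, so `findall` returns just the captured substring from the one match — 1 in all.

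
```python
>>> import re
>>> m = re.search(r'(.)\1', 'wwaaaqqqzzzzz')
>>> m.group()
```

'ww'

`\1` is not a pattern — it's the concrete string captured by group 1, re-applied verbatim.
`re.search` scans for the first position where the pattern succeeds.
The match spans [0:2] → 'ww'.
Captured: group 1 = 'w'.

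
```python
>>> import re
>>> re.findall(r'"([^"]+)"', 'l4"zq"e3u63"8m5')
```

One capturing group, so `findall` returns just the captured substring from the one match — 1 in all.

['zq']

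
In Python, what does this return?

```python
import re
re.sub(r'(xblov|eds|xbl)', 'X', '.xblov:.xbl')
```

Branches in `(...|...)` are attempted left-to-right; the first branch that allows the whole pattern to succeed is taken.
Matches: at [1:6] → 'xblov'; at [8:11] → 'xbl'.
Each match is replaced by 'X'.

'.X:.X'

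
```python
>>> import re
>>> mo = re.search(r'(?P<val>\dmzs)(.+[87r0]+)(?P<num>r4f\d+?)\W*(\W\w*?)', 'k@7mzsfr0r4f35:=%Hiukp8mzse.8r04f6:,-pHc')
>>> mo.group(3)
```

'r4f35'

The match spans [2:17] → '7mzsfr0r4f35:=%'.
Captured: group 1 = '7mzs', group 2 = 'fr0', group 3 = 'r4f35', group 4 = '%'.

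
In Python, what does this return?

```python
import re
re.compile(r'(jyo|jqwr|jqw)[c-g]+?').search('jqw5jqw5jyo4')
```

Here no position works, so the call returns None.

None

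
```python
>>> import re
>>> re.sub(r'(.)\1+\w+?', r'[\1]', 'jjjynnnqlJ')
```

'[j][n]lJ'

A backreference is literal: `\1` must see the identical characters the first group matched.
Matches: at [0:4] → 'jjjy'; at [4:8] → 'nnnq'.
The replacement refers to a captured group, so each match is rewritten using its own captured text.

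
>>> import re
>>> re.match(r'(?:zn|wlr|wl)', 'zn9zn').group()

With `match`, the pattern is implicitly anchored at the beginning.
The match spans [0:2] → 'zn'.

'zn'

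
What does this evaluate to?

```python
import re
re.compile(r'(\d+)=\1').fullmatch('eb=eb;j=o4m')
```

None

After group 1 captures some text, `\1` only succeeds where that same text appears again.
For `fullmatch`, every character of the input must be accounted for by the pattern.
Here the pattern can't cover the whole string, so the call returns None.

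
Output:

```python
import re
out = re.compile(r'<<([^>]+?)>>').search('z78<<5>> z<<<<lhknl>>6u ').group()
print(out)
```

Unlike `match`, `search` isn't anchored — it looks for the pattern anywhere in the string.
The match spans [3:8] → '<<5>>'.
Captured: group 1 = '5'.

<<5>>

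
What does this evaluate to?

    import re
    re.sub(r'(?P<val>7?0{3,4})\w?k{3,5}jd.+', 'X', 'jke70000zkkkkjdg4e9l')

'jkeX'

`sub` substitutes 'X' at each match site.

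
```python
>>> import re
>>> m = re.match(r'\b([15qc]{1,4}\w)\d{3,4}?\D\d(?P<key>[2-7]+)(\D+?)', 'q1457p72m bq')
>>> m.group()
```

'q1457p72m'

`re.match` only tries the pattern at the start of the string.
The match spans [0:9] → 'q1457p72m'.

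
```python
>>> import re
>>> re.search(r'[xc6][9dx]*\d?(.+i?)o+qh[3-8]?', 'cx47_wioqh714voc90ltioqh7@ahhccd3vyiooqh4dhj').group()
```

The match spans [0:41] → 'cx47_wioqh714voc90ltioqh7@ahhccd3vyiooqh4'.

'cx47_wioqh714voc90ltioqh7@ahhccd3vyiooqh4'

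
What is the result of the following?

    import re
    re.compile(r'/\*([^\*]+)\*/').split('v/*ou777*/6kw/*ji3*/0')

Matches to split on: at [1:10] → '/*ou777*/'; at [13:20] → '/*ji3*/'.
The group in the pattern means `split` returns the separators' captures alongside the pieces.

['v', 'ou777', '6kw', 'ji3', '0']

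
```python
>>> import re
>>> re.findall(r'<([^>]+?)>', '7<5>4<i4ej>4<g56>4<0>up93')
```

`findall` collects group 1 from each match (4 total).

['5', 'i4ej', 'g56', '0']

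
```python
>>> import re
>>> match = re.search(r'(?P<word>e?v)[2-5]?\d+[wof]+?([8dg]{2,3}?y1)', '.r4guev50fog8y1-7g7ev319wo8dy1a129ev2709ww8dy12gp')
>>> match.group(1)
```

'ev'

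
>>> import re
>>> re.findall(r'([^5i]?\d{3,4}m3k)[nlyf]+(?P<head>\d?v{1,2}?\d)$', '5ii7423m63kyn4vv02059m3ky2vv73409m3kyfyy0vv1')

[('73409m3k', '0vv1')]

This matches optionally any character except [5i], then 3 to 4 of a digit, then the literal 'm3k' (captured); then one or more of one of [nlyf]; then optionally a digit, then 1 to 2 of the literal 'v' (lazy), then a digit (captured as 'head'); then anchored at the end.
Matches: at [28:44] match '73409m3kyfyy0vv1', groups = ('73409m3k', '0vv1').
`findall` packs the 2 group values into a tuple for every match.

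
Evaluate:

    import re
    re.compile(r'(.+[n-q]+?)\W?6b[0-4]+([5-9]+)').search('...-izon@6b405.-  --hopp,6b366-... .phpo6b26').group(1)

'...-izon@6b405.-  --hopp,6b366-... .phpo'

The pattern matches one or more of any character, then one or more of a character in [n-q] (lazy) (captured); then optionally a non-word character; then the literal '6b', then one or more of a character in [0-4]; then one or more of a character in [5-9] (captured).
`re.search` scans for the first position where the pattern succeeds.
The match spans [0:44] → '...-izon@6b405.-  --hopp,6b366-... .phpo6b26'.
Captured: group 1 = '...-izon@6b405.-  --hopp,6b366-... .phpo', group 2 = '6'.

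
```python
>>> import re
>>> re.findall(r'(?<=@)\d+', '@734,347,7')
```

['734']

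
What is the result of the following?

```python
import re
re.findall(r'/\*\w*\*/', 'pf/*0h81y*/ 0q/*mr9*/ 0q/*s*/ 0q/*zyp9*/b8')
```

['/*0h81y*/', '/*mr9*/', '/*s*/', '/*zyp9*/']

With no groups in the pattern, `findall` gives back each whole match — 4 here.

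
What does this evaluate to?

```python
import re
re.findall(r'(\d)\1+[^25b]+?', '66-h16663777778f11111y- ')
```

The backreference `\1` re-matches whatever the first group consumed, character for character.
`findall` collects group 1 from each match (4 total).

['6', '6', '7', '1']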